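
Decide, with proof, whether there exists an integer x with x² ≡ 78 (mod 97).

97 is prime, so by Euler's criterion 78 is a square mod 97 iff 78^((97−1)/2) = 78^48 ≡ 1 (mod 97).
Squaring successively (mod 97): 78^2 = 6084 ≡ 70; 78^4 ≡ 70² = 4900 ≡ 50; 78^8 ≡ 50² = 2500 ≡ 75; 78^16 ≡ 75² = 5625 ≡ 96; 78^32 ≡ 96² = 9216 ≡ 1.
Since 48 = 32 + 16, 78^48 ≡ 1 · 96; multiplying out mod 97: 1·96 = 96 ≡ 96. Thus 78^48 ≡ 96 ≡ −1 (mod 97).
The value −1 means 78 is a non-residue modulo 97, so x² ≡ 78 (mod 97) is impossible.

No such integer exists.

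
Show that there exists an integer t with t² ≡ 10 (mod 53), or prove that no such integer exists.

Take t = 40. Then 40² = 1600 = 30·53 + 10, so 40² ≡ 10 (mod 53).

t = 40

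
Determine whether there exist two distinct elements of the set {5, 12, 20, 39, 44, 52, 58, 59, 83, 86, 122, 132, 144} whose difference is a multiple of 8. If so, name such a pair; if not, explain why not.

Both 12 and 20 leave remainder 4 on division by 8; their difference 8 = 1·8 is a multiple of 8.

Yes: 12 and 20.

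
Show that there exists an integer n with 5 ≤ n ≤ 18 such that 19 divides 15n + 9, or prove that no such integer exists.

Try n = 7: 15·7 + 9 = 114 = 6·19, which is divisible by 19.

n = 7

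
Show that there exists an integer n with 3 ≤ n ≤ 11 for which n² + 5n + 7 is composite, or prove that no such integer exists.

At n = 5: 5² + 5·5 + 7 = 57 = 3·19, which is composite.

n = 5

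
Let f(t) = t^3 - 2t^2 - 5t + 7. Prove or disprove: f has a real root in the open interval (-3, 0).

f(-3) = -23 and f(0) = 7, which have opposite signs.
As a polynomial, f is continuous on every closed interval.
By the Intermediate Value Theorem, f takes the value 0 somewhere in the open interval.

Yes, f has a root in the interval.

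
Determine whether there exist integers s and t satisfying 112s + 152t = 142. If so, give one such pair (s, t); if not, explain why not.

Any value of 112s + 152t is a multiple of gcd(112, 152) = 8.
But 142 = 8·17 + 6, so 8 ∤ 142.
Therefore 112s + 152t = 142 has no solution in integers.

No such integers exist.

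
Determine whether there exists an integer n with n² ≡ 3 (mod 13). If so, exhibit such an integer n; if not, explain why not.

Take n = 9. Then 9² = 81 = 6·13 + 3, so 9² ≡ 3 (mod 13).

n = 9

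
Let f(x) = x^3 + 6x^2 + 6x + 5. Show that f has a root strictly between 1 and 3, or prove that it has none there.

f has no root in that interval.

f(1) = 18 and f(3) = 104, both positive, so a sign-change argument is unavailable; we show f keeps this sign on the whole interval.
Substitute x = 1 + u, where 0 < u < 2 on the interval. Expanding, f(1 + u) = u^3 + 9u^2 + 21u + 18.
The nonzero coefficients here are all positive, so for u > 0 every term is positive (or zero), and the constant term 18 is strictly positive.
So f is strictly positive on (1, 3); no root exists in the interval.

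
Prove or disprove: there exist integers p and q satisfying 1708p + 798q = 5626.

Both 1708 and 798 are divisible by gcd(1708, 798) = 14, hence so is any combination 1708p + 798q.
However 5626 leaves remainder 12 on division by 14.
Hence no integers p, q satisfy the equation.

No such integers exist.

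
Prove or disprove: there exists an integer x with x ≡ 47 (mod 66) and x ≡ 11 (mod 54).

x = 443

gcd(66, 54) = 6. A simultaneous solution exists iff 47 ≡ 11 (mod 6); here 47 mod 6 = 5 = 11 mod 6, so it does.
The integers ≡ 47 (mod 66) are 47, 113, 179, 245, 311, 377, 443, …; their remainders mod 54 are 47, 5, 17, 29, 41, 53, 11, so x = 443 is the first that is ≡ 11 (mod 54).
Indeed 443 ≡ 47 (mod 66) and 443 ≡ 11 (mod 54).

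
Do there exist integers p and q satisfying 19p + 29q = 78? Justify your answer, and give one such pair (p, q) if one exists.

p = 27, q = -15

19 and 29 are coprime, so 19p + 29q ranges over all of ℤ.
Run the Euclidean algorithm on 29 and 19: 29 = 1·19 + 10, 19 = 1·10 + 9, 10 = 1·9 + 1, 9 = 9·1 + 0.
Unwinding: 1 = 10 − 1·9 = 10 − (19 − 1·10) = −19 + 2·10 = −19 + 2·(29 − 1·19) = 2·29 − 3·19, i.e. 19·(-3) + 29·2 = 1.
Scaling by 78 gives the particular solution (p, q) = (-234, 156).
Shifting by a multiple of (29, −19) keeps it a solution: p = -234 + 9·29 = 27, q = 156 − 9·19 = -15.
Check: 19·27 + 29·(-15) = 513 − 435 = 78. ✓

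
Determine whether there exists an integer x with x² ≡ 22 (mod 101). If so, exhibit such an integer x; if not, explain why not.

Take x = 74. Then 74² = 5476 = 54·101 + 22, so 74² ≡ 22 (mod 101).

x = 74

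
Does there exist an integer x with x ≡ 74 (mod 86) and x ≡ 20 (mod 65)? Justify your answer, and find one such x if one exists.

The moduli 86 and 65 are coprime, so by the Chinese Remainder Theorem a unique solution modulo 5590 exists.
Any solution of the first congruence is x = 74 + 86t; substituting into the second, 86t ≡ 20 − 74 ≡ 11 (mod 65).
86 ≡ 21 (mod 65), so this reads 21t ≡ 11 (mod 65). To invert 21 modulo 65: 65 = 3·21 + 2, 21 = 10·2 + 1, 2 = 2·1 + 0, and unwinding, 1 = 21 − 10·2 = 21 − 10·(65 − 3·21) = −10·65 + 31·21. Thus 21⁻¹ ≡ 31 (mod 65).
Multiplying by 31: t ≡ 31·11 = 341 ≡ 16 (mod 65).
With t = 16: x = 74 + 86·16 = 1450.
Verify: 1450 = 16·86 + 74 and 1450 = 22·65 + 20. ✓

x = 1450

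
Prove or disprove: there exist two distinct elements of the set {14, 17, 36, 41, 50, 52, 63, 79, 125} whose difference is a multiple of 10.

Residues mod 10: 14↦4, 17↦7, 36↦6, 41↦1, 50↦0, 52↦2, 63↦3, 79↦9, 125↦5.
All 9 residues are distinct, so no two elements differ by a multiple of 10.

There is no such pair.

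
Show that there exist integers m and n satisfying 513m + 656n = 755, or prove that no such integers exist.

513 and 656 are coprime, so 513m + 656n ranges over all of ℤ.
Euclidean algorithm: 656 = 1·513 + 143, 513 = 3·143 + 84, 143 = 1·84 + 59, 84 = 1·59 + 25, 59 = 2·25 + 9, 25 = 2·9 + 7, 9 = 1·7 + 2, 7 = 3·2 + 1, 2 = 2·1 + 0.
Unwinding: 1 = 7 − 3·2 = 7 − 3·(9 − 1·7) = −3·9 + 4·7 = −3·9 + 4·(25 − 2·9) = 4·25 − 11·9 = 4·25 − 11·(59 − 2·25) = −11·59 + 26·25 = −11·59 + 26·(84 − 1·59) = 26·84 − 37·59 = 26·84 − 37·(143 − 1·84) = −37·143 + 63·84 = −37·143 + 63·(513 − 3·143) = 63·513 − 226·143 = 63·513 − 226·(656 − 1·513) = −226·656 + 289·513, i.e. 513·289 + 656·(-226) = 1.
Times 755: 513·218195 + 656·(-170630) = 755, so (218195, -170630) solves it.
The general solution is m = 218195 + 656k, n = -170630 − 513k; taking k = -332 gives the smaller pair m = 403, n = -314.
Check: 513·403 + 656·(-314) = 206739 − 205984 = 755. ✓

m = 403, n = -314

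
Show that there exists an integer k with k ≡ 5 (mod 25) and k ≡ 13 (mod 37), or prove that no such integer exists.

k = 605

The moduli 25 and 37 are coprime, so by the Chinese Remainder Theorem a unique solution modulo 925 exists.
Any solution of the first congruence is k = 5 + 25t; substituting into the second, 25t ≡ 13 − 5 ≡ 8 (mod 37).
Since 25·3 = 75 = 2·37 + 1, the inverse of 25 mod 37 is 3.
Multiplying by 3: t ≡ 3·8 = 24 (mod 37).
With t = 24: k = 5 + 25·24 = 605.
Indeed 605 ≡ 5 (mod 25) and 605 ≡ 13 (mod 37).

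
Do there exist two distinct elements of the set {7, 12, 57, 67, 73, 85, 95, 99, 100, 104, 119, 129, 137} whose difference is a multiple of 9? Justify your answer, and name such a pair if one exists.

The pair (12, 57) works.

12 mod 9 = 3 and 57 mod 9 = 3, so 57 − 12 = 45 = 5·9.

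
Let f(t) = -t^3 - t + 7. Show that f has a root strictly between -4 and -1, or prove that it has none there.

No.

Evaluate at the endpoints: f(-4) = 75, f(-1) = 9 — same sign (positive).
The derivative f'(t) = -3t^2 - 1 is a quadratic with discriminant 0² − 4·(-3)·(-1) = -12 < 0; it never vanishes, so it is always negative (sign of the leading coefficient).
Hence f is strictly decreasing on ℝ, and in particular on [-4, -1]. A strictly monotone function with same-sign endpoint values stays positive on the whole interval, so f has no zero in (-4, -1).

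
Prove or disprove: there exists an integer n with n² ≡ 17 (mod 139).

No such integer exists.

139 is prime, so by Euler's criterion 17 is a square mod 139 iff 17^((139−1)/2) = 17^69 ≡ 1 (mod 139).
Repeated squaring mod 139: 17^2 = 289 ≡ 11; 17^4 ≡ 11² = 121 ≡ 121; 17^8 ≡ 121² = 14641 ≡ 46; 17^16 ≡ 46² = 2116 ≡ 31; 17^32 ≡ 31² = 961 ≡ 127; 17^64 ≡ 127² = 16129 ≡ 5.
Since 69 = 64 + 4 + 1, 17^69 ≡ 5 · 121 · 17; multiplying out mod 139: 5·121 = 605 ≡ 49, then 49·17 = 833 ≡ 138. Thus 17^69 ≡ 138 ≡ −1 (mod 139).
The value −1 means 17 is a non-residue modulo 139, so n² ≡ 17 (mod 139) is impossible.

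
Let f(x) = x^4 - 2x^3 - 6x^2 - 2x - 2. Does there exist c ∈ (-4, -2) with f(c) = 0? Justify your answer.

f has no root in that interval.

f(-4) = 294 and f(-2) = 10, both positive, so a sign-change argument is unavailable; we show f keeps this sign on the whole interval.
Shift to the endpoint -2: with x = -2 − u (0 < u < 2), one computes f(-2 − u) = u^4 + 10u^3 + 30u^2 + 34u + 10.
All 5 nonzero coefficients of this polynomial in u are positive; hence for u > 0 the value is a sum of positive terms (the constant 10 among them).
Therefore f(x) > 0 throughout (-4, -2), and f has no zero there.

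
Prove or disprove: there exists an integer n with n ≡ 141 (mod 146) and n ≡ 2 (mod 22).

No, no such integer exists.

Reduce both congruences modulo 2, which divides 146 and 22: they say n ≡ 141 (mod 2) and n ≡ 2 (mod 2).
But 141 mod 2 = 1 while 2 mod 2 = 0, a contradiction.
Therefore no such n exists.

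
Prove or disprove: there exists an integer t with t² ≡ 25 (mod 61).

t = 56

Take t = 56. Then 56² = 3136 = 51·61 + 25, so 56² ≡ 25 (mod 61).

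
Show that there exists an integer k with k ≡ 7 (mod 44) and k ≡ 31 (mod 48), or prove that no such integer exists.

k = 271

Here gcd(44, 48) = 4, and both 7 and 31 leave remainder 3 mod 4, so the system is consistent.
Step through k = 7, 7 + 44, 7 + 2·44, …: the values 7, 51, 95, 139, 183, 227, 271 reduce mod 48 to 7, 3, 47, 43, 39, 35, 31. The value 271 hits 31.
Check: 271 mod 44 = 7, 271 mod 48 = 31. ✓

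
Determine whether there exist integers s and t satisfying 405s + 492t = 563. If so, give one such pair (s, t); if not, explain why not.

Both 405 and 492 are divisible by gcd(405, 492) = 3, hence so is any combination 405s + 492t.
But 563 = 3·187 + 2, so 3 ∤ 563.
Hence no integers s, t satisfy the equation.

There are no such integers.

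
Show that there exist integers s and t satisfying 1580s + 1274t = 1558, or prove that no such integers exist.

s = 334, t = -413

Since gcd(1580, 1274) = 2 and 1558 = 2·779, Bézout's identity guarantees a solution.
Dividing through by 2 reduces the equation to 790s + 637t = 779.
Run the Euclidean algorithm on 790 and 637: 790 = 1·637 + 153, 637 = 4·153 + 25, 153 = 6·25 + 3, 25 = 8·3 + 1, 3 = 3·1 + 0.
Unwinding: 1 = 25 − 8·3 = 25 − 8·(153 − 6·25) = −8·153 + 49·25 = −8·153 + 49·(637 − 4·153) = 49·637 − 204·153 = 49·637 − 204·(790 − 1·637) = −204·790 + 253·637, i.e. 790·(-204) + 637·253 = 1.
Times 779: 790·(-158916) + 637·197087 = 779, so (-158916, 197087) solves it.
Shifting by a multiple of (637, −790) keeps it a solution: s = -158916 + 250·637 = 334, t = 197087 − 250·790 = -413.
Check: 1580·334 + 1274·(-413) = 527720 − 526162 = 1558. ✓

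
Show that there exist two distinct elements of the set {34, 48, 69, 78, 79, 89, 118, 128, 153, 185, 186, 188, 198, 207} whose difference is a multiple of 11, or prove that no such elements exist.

Reduce each element mod 11: 34↦1, 48↦4, 69↦3, 78↦1, 79↦2, 89↦1, 118↦8, 128↦7, 153↦10, 185↦9, 186↦10, 188↦1, 198↦0, 207↦9. The residue 1 repeats (at 34 and 78), and 78 − 34 = 44 = 4·11.

34 and 78 are such a pair.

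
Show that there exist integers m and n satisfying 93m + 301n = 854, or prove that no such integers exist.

m = 294, n = -88

Since gcd(93, 301) = 1, every integer is an integer combination of 93 and 301.
Run the Euclidean algorithm on 301 and 93: 301 = 3·93 + 22, 93 = 4·22 + 5, 22 = 4·5 + 2, 5 = 2·2 + 1, 2 = 2·1 + 0.
Working back up the chain: 1 = 5 − 2·2 = 5 − 2·(22 − 4·5) = −2·22 + 9·5 = −2·22 + 9·(93 − 4·22) = 9·93 − 38·22 = 9·93 − 38·(301 − 3·93) = −38·301 + 123·93. So 93·123 + 301·(-38) = 1.
Times 854: 93·105042 + 301·(-32452) = 854, so (105042, -32452) solves it.
Subtracting 348·301 from m and adding 348·93 to n gives the tidier solution (294, -88).
Check: 93·294 + 301·(-88) = 27342 − 26488 = 854. ✓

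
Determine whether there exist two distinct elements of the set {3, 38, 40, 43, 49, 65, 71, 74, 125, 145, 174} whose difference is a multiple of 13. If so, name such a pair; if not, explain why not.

No, no such pair exists.

Reduce each element modulo 13: 3↦3, 38↦12, 40↦1, 43↦4, 49↦10, 65↦0, 71↦6, 74↦9, 125↦8, 145↦2, 174↦5.
All 11 residues are distinct, so no two elements differ by a multiple of 13.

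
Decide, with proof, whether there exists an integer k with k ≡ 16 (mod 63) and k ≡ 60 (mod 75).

There is no such integer.

Reduce both congruences modulo 3, which divides 63 and 75: they say k ≡ 16 (mod 3) and k ≡ 60 (mod 3).
These are incompatible: 16 − 60 = -44 is not divisible by 3.
So no integer satisfies both congruences.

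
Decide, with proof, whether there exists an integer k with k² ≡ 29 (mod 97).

97 is prime, so by Euler's criterion 29 is a square mod 97 iff 29^((97−1)/2) = 29^48 ≡ 1 (mod 97).
Repeated squaring mod 97: 29^2 = 841 ≡ 65; 29^4 ≡ 65² = 4225 ≡ 54; 29^8 ≡ 54² = 2916 ≡ 6; 29^16 ≡ 6² = 36 ≡ 36; 29^32 ≡ 36² = 1296 ≡ 35.
Since 48 = 32 + 16, 29^48 ≡ 35 · 36; multiplying out mod 97: 35·36 = 1260 ≡ 96. Thus 29^48 ≡ 96 ≡ −1 (mod 97).
By Euler's criterion 29 is a quadratic non-residue mod 97: no k satisfies k² ≡ 29 (mod 97).

No such integer exists.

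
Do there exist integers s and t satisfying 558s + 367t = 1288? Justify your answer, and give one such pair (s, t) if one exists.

558 and 367 are coprime, so 558s + 367t ranges over all of ℤ.
Run the Euclidean algorithm on 558 and 367: 558 = 1·367 + 191, 367 = 1·191 + 176, 191 = 1·176 + 15, 176 = 11·15 + 11, 15 = 1·11 + 4, 11 = 2·4 + 3, 4 = 1·3 + 1, 3 = 3·1 + 0.
Back-substituting, 1 = 4 − 1·3 = 4 − (11 − 2·4) = −11 + 3·4 = −11 + 3·(15 − 1·11) = 3·15 − 4·11 = 3·15 − 4·(176 − 11·15) = −4·176 + 47·15 = −4·176 + 47·(191 − 1·176) = 47·191 − 51·176 = 47·191 − 51·(367 − 1·191) = −51·367 + 98·191 = −51·367 + 98·(558 − 1·367) = 98·558 − 149·367; that is, 558·98 + 367·(-149) = 1.
Multiplying through by 1288: s = 98·1288 = 126224, t = (-149)·1288 = -191912 is a solution.
Shifting by a multiple of (367, −558) keeps it a solution: s = 126224 − 343·367 = 343, t = -191912 + 343·558 = -518.
Indeed 558·343 + 367·(-518) = 191394 − 190106 = 1288.

s = 343, t = -518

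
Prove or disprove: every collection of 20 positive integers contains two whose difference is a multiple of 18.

True.

Partition the integers by their residue mod 18; there are 18 classes.
Placing 20 integers into 18 classes, some class receives at least two — say a and b.
Their difference a − b is then a multiple of 18.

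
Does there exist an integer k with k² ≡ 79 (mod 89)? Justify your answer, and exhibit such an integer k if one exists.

Take k = 41. Then 41² = 1681 = 18·89 + 79, so 41² ≡ 79 (mod 89).

k = 41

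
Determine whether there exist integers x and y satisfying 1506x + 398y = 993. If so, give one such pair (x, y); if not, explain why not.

Both 1506 and 398 are divisible by gcd(1506, 398) = 2, hence so is any combination 1506x + 398y.
But 993 = 2·496 + 1, so 2 ∤ 993.
So the equation is unsolvable over ℤ.

There are no such integers.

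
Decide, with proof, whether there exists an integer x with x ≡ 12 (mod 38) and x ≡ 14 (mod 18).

x = 50

The moduli are not coprime: gcd(38, 18) = 2. Compatibility requires 2 ∣ (14 − 12) = 2, which holds, so solutions exist.
The integers ≡ 12 (mod 38) are 12, 50, …; their remainders mod 18 are 12, 14, so x = 50 is the first that is ≡ 14 (mod 18).
Verify: 50 = 1·38 + 12 and 50 = 2·18 + 14. ✓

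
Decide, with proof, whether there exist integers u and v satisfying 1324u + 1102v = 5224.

Every value of 1324u + 1102v is a multiple of gcd(1324, 1102) = 2; since 2 ∣ 5224, solutions exist.
Dividing through by 2 reduces the equation to 662u + 551v = 2612.
Euclidean algorithm: 662 = 1·551 + 111, 551 = 4·111 + 107, 111 = 1·107 + 4, 107 = 26·4 + 3, 4 = 1·3 + 1, 3 = 3·1 + 0.
Unwinding: 1 = 4 − 1·3 = 4 − (107 − 26·4) = −107 + 27·4 = −107 + 27·(111 − 1·107) = 27·111 − 28·107 = 27·111 − 28·(551 − 4·111) = −28·551 + 139·111 = −28·551 + 139·(662 − 1·551) = 139·662 − 167·551, i.e. 662·139 + 551·(-167) = 1.
Multiplying through by 2612: u = 139·2612 = 363068, v = (-167)·2612 = -436204 is a solution.
Shifting by a multiple of (551, −662) keeps it a solution: u = 363068 − 658·551 = 510, v = -436204 + 658·662 = -608.
Check: 1324·510 + 1102·(-608) = 675240 − 670016 = 5224. ✓

u = 510, v = -608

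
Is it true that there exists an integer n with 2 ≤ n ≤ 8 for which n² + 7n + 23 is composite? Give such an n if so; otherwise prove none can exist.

At n = 7: 7² + 7·7 + 23 = 121 = 11·11, which is composite.

n = 7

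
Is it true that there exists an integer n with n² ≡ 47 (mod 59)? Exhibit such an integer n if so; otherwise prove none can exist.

No, no such integer exists.

Apply Euler's criterion with the prime 59: 47 is a quadratic residue iff 47^29 ≡ 1 (mod 59), and a non-residue iff it is ≡ −1.
Repeated squaring mod 59: 47^2 = 2209 ≡ 26; 47^4 ≡ 26² = 676 ≡ 27; 47^8 ≡ 27² = 729 ≡ 21; 47^16 ≡ 21² = 441 ≡ 28.
Since 29 = 16 + 8 + 4 + 1, 47^29 ≡ 28 · 21 · 27 · 47; multiplying out mod 59: 28·21 = 588 ≡ 57, then 57·27 = 1539 ≡ 5, then 5·47 = 235 ≡ 58. Thus 47^29 ≡ 58 ≡ −1 (mod 59).
By Euler's criterion 47 is a quadratic non-residue mod 59: no n satisfies n² ≡ 47 (mod 59).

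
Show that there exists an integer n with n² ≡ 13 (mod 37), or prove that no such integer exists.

37 is prime, so by Euler's criterion 13 is a square mod 37 iff 13^((37−1)/2) = 13^18 ≡ 1 (mod 37).
Repeated squaring mod 37: 13^2 = 169 ≡ 21; 13^4 ≡ 21² = 441 ≡ 34; 13^8 ≡ 34² = 1156 ≡ 9; 13^16 ≡ 9² = 81 ≡ 7.
Since 18 = 16 + 2, 13^18 ≡ 7 · 21; multiplying out mod 37: 7·21 = 147 ≡ 36. Thus 13^18 ≡ 36 ≡ −1 (mod 37).
The value −1 means 13 is a non-residue modulo 37, so n² ≡ 13 (mod 37) is impossible.

No such integer exists.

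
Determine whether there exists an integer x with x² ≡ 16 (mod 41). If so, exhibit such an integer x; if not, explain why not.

x = 37

Take x = 37. Then 37² = 1369 = 33·41 + 16, so 37² ≡ 16 (mod 41).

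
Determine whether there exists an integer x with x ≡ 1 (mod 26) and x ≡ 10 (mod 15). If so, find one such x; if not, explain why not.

x = 235

Since 26 and 15 share no common factor, CRT says the pair of congruences has a solution (unique mod 390).
Write x = 1 + 26t and require 1 + 26t ≡ 10 (mod 15), i.e. 26t ≡ 9 (mod 15).
26 ≡ 11 (mod 15), so this reads 11t ≡ 9 (mod 15). To invert 11 modulo 15: 15 = 1·11 + 4, 11 = 2·4 + 3, 4 = 1·3 + 1, 3 = 3·1 + 0, and unwinding, 1 = 4 − 1·3 = 4 − (11 − 2·4) = −11 + 3·4 = −11 + 3·(15 − 1·11) = 3·15 − 4·11. Thus 11⁻¹ ≡ -4 ≡ 11 (mod 15).
Multiplying by 11: t ≡ 11·9 = 99 ≡ 9 (mod 15).
Taking t = 9 gives x = 1 + 26·9 = 235.
Indeed 235 ≡ 1 (mod 26) and 235 ≡ 10 (mod 15).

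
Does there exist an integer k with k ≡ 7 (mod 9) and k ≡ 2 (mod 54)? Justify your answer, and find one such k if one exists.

Both moduli are multiples of 9 = gcd(9, 54), so any solution would satisfy k ≡ 7 and k ≡ 2 modulo 9 simultaneously.
However 7 ≡ 7 and 2 ≡ 2 (mod 9), and 7 ≠ 2.
Hence the system has no solution.

There is no such integer.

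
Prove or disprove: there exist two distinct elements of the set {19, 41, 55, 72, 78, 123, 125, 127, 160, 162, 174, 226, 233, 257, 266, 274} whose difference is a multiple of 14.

Both 19 and 257 leave remainder 5 on division by 14; their difference 238 = 17·14 is a multiple of 14.

Yes: 19 and 257.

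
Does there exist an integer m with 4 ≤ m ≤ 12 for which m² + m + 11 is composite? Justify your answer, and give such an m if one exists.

m = 11

At m = 11: 11² + 11 + 11 = 143 = 11·13, which is composite.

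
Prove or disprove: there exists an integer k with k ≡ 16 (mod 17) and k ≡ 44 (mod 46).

k = 458

gcd(17, 46) = 1, so the Chinese Remainder Theorem guarantees exactly one residue class mod 782 satisfying both.
Any solution of the first congruence is k = 16 + 17t; substituting into the second, 17t ≡ 44 − 16 ≡ 28 (mod 46).
Invert 17 mod 46 by the Euclidean algorithm: 46 = 2·17 + 12, 17 = 1·12 + 5, 12 = 2·5 + 2, 5 = 2·2 + 1, 2 = 2·1 + 0; back-substituting, 1 = 5 − 2·2 = 5 − 2·(12 − 2·5) = −2·12 + 5·5 = −2·12 + 5·(17 − 1·12) = 5·17 − 7·12 = 5·17 − 7·(46 − 2·17) = −7·46 + 19·17. Hence 17·19 ≡ 1, so 17⁻¹ ≡ 19 (mod 46).
Multiplying by 19: t ≡ 19·28 = 532 ≡ 26 (mod 46).
Taking t = 26 gives k = 16 + 17·26 = 458.
Indeed 458 ≡ 16 (mod 17) and 458 ≡ 44 (mod 46).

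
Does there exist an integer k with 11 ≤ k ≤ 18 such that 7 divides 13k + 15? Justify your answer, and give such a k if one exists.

For k = 11, 12, 13, 14 the values 158, 171, 184, 197 are not multiples of 7. At k = 15 we get 13·15 + 15 = 210, and 210 = 7·30.

k = 15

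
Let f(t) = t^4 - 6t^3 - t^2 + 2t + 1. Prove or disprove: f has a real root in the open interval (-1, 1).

Yes, f has a root in the interval.

f(-1) = 5 and f(1) = -3, which have opposite signs.
Since f is a polynomial it is continuous on [-1, 1].
By the Intermediate Value Theorem f must vanish at some point of (-1, 1).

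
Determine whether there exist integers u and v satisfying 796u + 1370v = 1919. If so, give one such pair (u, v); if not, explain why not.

No, no such integers exist.

Any value of 796u + 1370v is a multiple of gcd(796, 1370) = 2.
But 1919 = 2·959 + 1, so 2 ∤ 1919.
So the equation is unsolvable over ℤ.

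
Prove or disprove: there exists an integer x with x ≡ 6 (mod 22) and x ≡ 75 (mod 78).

Both moduli are multiples of 2 = gcd(22, 78), so any solution would satisfy x ≡ 6 and x ≡ 75 modulo 2 simultaneously.
However 6 ≡ 0 and 75 ≡ 1 (mod 2), and 0 ≠ 1.
Therefore no such x exists.

No, no such integer exists.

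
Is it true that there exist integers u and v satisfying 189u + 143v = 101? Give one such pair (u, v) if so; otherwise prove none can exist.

Since gcd(189, 143) = 1, every integer is an integer combination of 189 and 143.
Dividing repeatedly: 189 = 1·143 + 46, 143 = 3·46 + 5, 46 = 9·5 + 1, 5 = 5·1 + 0.
Unwinding: 1 = 46 − 9·5 = 46 − 9·(143 − 3·46) = −9·143 + 28·46 = −9·143 + 28·(189 − 1·143) = 28·189 − 37·143, i.e. 189·28 + 143·(-37) = 1.
Times 101: 189·2828 + 143·(-3737) = 101, so (2828, -3737) solves it.
The general solution is u = 2828 + 143k, v = -3737 − 189k; taking k = -19 gives the smaller pair u = 111, v = -146.
Check: 189·111 + 143·(-146) = 20979 − 20878 = 101. ✓

u = 111, v = -146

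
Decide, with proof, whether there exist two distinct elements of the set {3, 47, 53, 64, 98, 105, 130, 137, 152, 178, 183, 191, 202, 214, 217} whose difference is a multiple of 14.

Both 53 and 137 leave remainder 11 on division by 14; their difference 84 = 6·14 is a multiple of 14.

The pair (53, 137) works.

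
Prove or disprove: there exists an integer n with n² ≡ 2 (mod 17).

n = 11 works: 11² = 121, and 121 − 2 = 119 = 7·17.

n = 11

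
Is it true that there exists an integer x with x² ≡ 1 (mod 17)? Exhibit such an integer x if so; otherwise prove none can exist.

Take x = 1. Then 1² = 1, and since 0 ≤ 1 < 17 this is already reduced: 1² ≡ 1 (mod 17).

x = 1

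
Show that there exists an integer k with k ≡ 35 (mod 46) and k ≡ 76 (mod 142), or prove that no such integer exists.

gcd(46, 142) = 2. If k ≡ 35 (mod 46) and k ≡ 76 (mod 142), then k ≡ 35 (mod 2) and k ≡ 76 (mod 2).
These are incompatible: 35 − 76 = -41 is not divisible by 2.
So no integer satisfies both congruences.

No, no such integer exists.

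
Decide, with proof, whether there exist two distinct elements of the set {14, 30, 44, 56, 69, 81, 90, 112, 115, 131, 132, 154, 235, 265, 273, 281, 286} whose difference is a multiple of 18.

Reduce each element modulo 18: 14↦14, 30↦12, 44↦8, 56↦2, 69↦15, 81↦9, 90↦0, 112↦4, 115↦7, 131↦5, 132↦6, 154↦10, 235↦1, 265↦13, 273↦3, 281↦11, 286↦16.
These 17 residues are pairwise different, hence no difference of two elements is divisible by 18.

No, no such pair exists.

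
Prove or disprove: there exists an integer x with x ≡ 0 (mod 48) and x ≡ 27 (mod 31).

Since 48 and 31 share no common factor, CRT says the pair of congruences has a solution (unique mod 1488).
Write x = 0 + 48t and require 0 + 48t ≡ 27 (mod 31), i.e. 48t ≡ 27 (mod 31).
48 ≡ 17 (mod 31), so this reads 17t ≡ 27 (mod 31). Note 17·11 = 187 ≡ 1 (mod 31) (as 187 − 1 = 6·31), so 17⁻¹ ≡ 11.
Multiplying by 11: t ≡ 11·27 = 297 ≡ 18 (mod 31).
With t = 18: x = 0 + 48·18 = 864.
Verify: 864 = 18·48 + 0 and 864 = 27·31 + 27. ✓

x = 864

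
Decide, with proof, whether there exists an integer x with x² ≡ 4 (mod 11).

x = 9

x = 9 works: 9² = 81, and 81 − 4 = 77 = 7·11.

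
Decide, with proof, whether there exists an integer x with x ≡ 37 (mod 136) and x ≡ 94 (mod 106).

No, no such integer exists.

Both moduli are multiples of 2 = gcd(136, 106), so any solution would satisfy x ≡ 37 and x ≡ 94 modulo 2 simultaneously.
These are incompatible: 37 − 94 = -57 is not divisible by 2.
Hence the system has no solution.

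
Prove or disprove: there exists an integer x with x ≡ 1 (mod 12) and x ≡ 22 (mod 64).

Both moduli are multiples of 4 = gcd(12, 64), so any solution would satisfy x ≡ 1 and x ≡ 22 modulo 4 simultaneously.
But 1 mod 4 = 1 while 22 mod 4 = 2, a contradiction.
Therefore no such x exists.

No, no such integer exists.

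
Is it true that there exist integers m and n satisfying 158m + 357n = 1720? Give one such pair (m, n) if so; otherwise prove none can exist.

m = 38, n = -12

158 and 357 are coprime, so 158m + 357n ranges over all of ℤ.
Euclidean algorithm: 357 = 2·158 + 41, 158 = 3·41 + 35, 41 = 1·35 + 6, 35 = 5·6 + 5, 6 = 1·5 + 1, 5 = 5·1 + 0.
Back-substituting, 1 = 6 − 1·5 = 6 − (35 − 5·6) = −35 + 6·6 = −35 + 6·(41 − 1·35) = 6·41 − 7·35 = 6·41 − 7·(158 − 3·41) = −7·158 + 27·41 = −7·158 + 27·(357 − 2·158) = 27·357 − 61·158; that is, 158·(-61) + 357·27 = 1.
Times 1720: 158·(-104920) + 357·46440 = 1720, so (-104920, 46440) solves it.
The general solution is m = -104920 + 357k, n = 46440 − 158k; taking k = 294 gives the smaller pair m = 38, n = -12.
Indeed 158·38 + 357·(-12) = 6004 − 4284 = 1720.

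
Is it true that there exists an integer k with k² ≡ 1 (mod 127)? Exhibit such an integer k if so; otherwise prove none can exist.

k = 126

k = 126 works: 126² = 15876, and 15876 − 1 = 15875 = 125·127.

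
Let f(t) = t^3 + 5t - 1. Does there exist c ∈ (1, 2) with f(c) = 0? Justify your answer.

f(1) = 5 and f(2) = 17, both positive.
f'(t) = 3t^2 + 5 has discriminant 0² − 4·3·5 = -60 < 0, so f' has no real roots and is positive for every real t.
So f is strictly increasing; between 1 and 2 its values lie between f(1) = 5 and f(2) = 17, all positive. Therefore f has no root in (1, 2).

No.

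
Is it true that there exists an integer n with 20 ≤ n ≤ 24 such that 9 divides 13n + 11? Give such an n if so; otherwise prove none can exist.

n = 22 works, since 13·22 + 11 = 297 = 33·9.

n = 22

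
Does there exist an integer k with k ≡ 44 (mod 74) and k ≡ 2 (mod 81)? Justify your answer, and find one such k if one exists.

k = 488

Since 74 and 81 share no common factor, CRT says the pair of congruences has a solution (unique mod 5994).
Any solution of the first congruence is k = 44 + 74t; substituting into the second, 74t ≡ 2 − 44 ≡ 39 (mod 81).
Invert 74 mod 81 by the Euclidean algorithm: 81 = 1·74 + 7, 74 = 10·7 + 4, 7 = 1·4 + 3, 4 = 1·3 + 1, 3 = 3·1 + 0; back-substituting, 1 = 4 − 1·3 = 4 − (7 − 1·4) = −7 + 2·4 = −7 + 2·(74 − 10·7) = 2·74 − 21·7 = 2·74 − 21·(81 − 1·74) = −21·81 + 23·74. Hence 74·23 ≡ 1, so 74⁻¹ ≡ 23 (mod 81).
Therefore t ≡ 23·39 = 897 ≡ 6 (mod 81).
With t = 6: k = 44 + 74·6 = 488.
Check: 488 mod 74 = 44, 488 mod 81 = 2. ✓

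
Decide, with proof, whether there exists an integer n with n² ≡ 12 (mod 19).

No such integer exists.

Squares mod 19 repeat after n = 9 (as (−n)² = n²); for n = 0..9 they are 0, 1, 4, 9, 16, 6, 17, 11, 7, 5.
The set of squares mod 19 is therefore {0, 1, 4, 5, 6, 7, 9, 11, 16, 17}, which does not contain 12.
Hence no integer n has n² ≡ 12 (mod 19).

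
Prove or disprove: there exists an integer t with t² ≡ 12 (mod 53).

There is no such integer.

53 is prime, so by Euler's criterion 12 is a square mod 53 iff 12^((53−1)/2) = 12^26 ≡ 1 (mod 53).
Squaring successively (mod 53): 12^2 = 144 ≡ 38; 12^4 ≡ 38² = 1444 ≡ 13; 12^8 ≡ 13² = 169 ≡ 10; 12^16 ≡ 10² = 100 ≡ 47.
Since 26 = 16 + 8 + 2, 12^26 ≡ 47 · 10 · 38; multiplying out mod 53: 47·10 = 470 ≡ 46, then 46·38 = 1748 ≡ 52. Thus 12^26 ≡ 52 ≡ −1 (mod 53).
The value −1 means 12 is a non-residue modulo 53, so t² ≡ 12 (mod 53) is impossible.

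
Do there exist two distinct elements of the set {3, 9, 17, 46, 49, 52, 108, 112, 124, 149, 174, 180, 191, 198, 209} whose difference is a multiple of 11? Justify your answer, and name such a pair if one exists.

3 mod 11 = 3 and 124 mod 11 = 3, so 124 − 3 = 121 = 11·11.

Yes: 3 and 124.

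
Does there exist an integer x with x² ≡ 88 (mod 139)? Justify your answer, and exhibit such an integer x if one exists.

There is no such integer.

139 is prime, so by Euler's criterion 88 is a square mod 139 iff 88^((139−1)/2) = 88^69 ≡ 1 (mod 139).
Repeated squaring mod 139: 88^2 = 7744 ≡ 99; 88^4 ≡ 99² = 9801 ≡ 71; 88^8 ≡ 71² = 5041 ≡ 37; 88^16 ≡ 37² = 1369 ≡ 118; 88^32 ≡ 118² = 13924 ≡ 24; 88^64 ≡ 24² = 576 ≡ 20.
Since 69 = 64 + 4 + 1, 88^69 ≡ 20 · 71 · 88; multiplying out mod 139: 20·71 = 1420 ≡ 30, then 30·88 = 2640 ≡ 138. Thus 88^69 ≡ 138 ≡ −1 (mod 139).
The value −1 means 88 is a non-residue modulo 139, so x² ≡ 88 (mod 139) is impossible.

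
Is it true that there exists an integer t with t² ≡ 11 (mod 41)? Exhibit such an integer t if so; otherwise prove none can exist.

No such integer exists.

Apply Euler's criterion with the prime 41: 11 is a quadratic residue iff 11^20 ≡ 1 (mod 41), and a non-residue iff it is ≡ −1.
Repeated squaring mod 41: 11^2 = 121 ≡ 39; 11^4 ≡ 39² = 1521 ≡ 4; 11^8 ≡ 4² = 16 ≡ 16; 11^16 ≡ 16² = 256 ≡ 10.
Since 20 = 16 + 4, 11^20 ≡ 10 · 4; multiplying out mod 41: 10·4 = 40 ≡ 40. Thus 11^20 ≡ 40 ≡ −1 (mod 41).
The value −1 means 11 is a non-residue modulo 41, so t² ≡ 11 (mod 41) is impossible.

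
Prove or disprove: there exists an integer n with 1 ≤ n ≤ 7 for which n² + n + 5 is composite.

n = 5

At n = 5: 5² + 5 + 5 = 35 = 5·7, which is composite.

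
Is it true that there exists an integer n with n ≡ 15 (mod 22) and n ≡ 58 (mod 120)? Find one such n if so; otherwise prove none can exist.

No, no such integer exists.

Reduce both congruences modulo 2, which divides 22 and 120: they say n ≡ 15 (mod 2) and n ≡ 58 (mod 2).
But 15 mod 2 = 1 while 58 mod 2 = 0, a contradiction.
Therefore no such n exists.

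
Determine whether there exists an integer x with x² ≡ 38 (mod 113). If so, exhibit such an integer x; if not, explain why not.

There is no such integer.

Apply Euler's criterion with the prime 113: 38 is a quadratic residue iff 38^56 ≡ 1 (mod 113), and a non-residue iff it is ≡ −1.
Repeated squaring mod 113: 38^2 = 1444 ≡ 88; 38^4 ≡ 88² = 7744 ≡ 60; 38^8 ≡ 60² = 3600 ≡ 97; 38^16 ≡ 97² = 9409 ≡ 30; 38^32 ≡ 30² = 900 ≡ 109.
Since 56 = 32 + 16 + 8, 38^56 ≡ 109 · 30 · 97; multiplying out mod 113: 109·30 = 3270 ≡ 106, then 106·97 = 10282 ≡ 112. Thus 38^56 ≡ 112 ≡ −1 (mod 113).
The value −1 means 38 is a non-residue modulo 113, so x² ≡ 38 (mod 113) is impossible.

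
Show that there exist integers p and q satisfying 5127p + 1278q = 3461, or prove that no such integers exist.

Both 5127 and 1278 are divisible by gcd(5127, 1278) = 3, hence so is any combination 5127p + 1278q.
But 3461 = 3·1153 + 2, so 3 ∤ 3461.
Therefore 5127p + 1278q = 3461 has no solution in integers.

No, no such integers exist.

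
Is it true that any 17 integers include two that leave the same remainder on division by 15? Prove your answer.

Yes.

There are exactly 15 possible remainders on division by 15.
Placing 17 integers into 15 classes, some class receives at least two — say a and b.
So a and b have equal remainders mod 15, which is exactly what was to be shown.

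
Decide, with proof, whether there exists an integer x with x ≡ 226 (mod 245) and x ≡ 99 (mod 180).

Reduce both congruences modulo 5, which divides 245 and 180: they say x ≡ 226 (mod 5) and x ≡ 99 (mod 5).
But 226 mod 5 = 1 while 99 mod 5 = 4, a contradiction.
Therefore no such x exists.

No, no such integer exists.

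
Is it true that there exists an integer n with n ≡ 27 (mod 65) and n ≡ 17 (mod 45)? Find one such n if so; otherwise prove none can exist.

gcd(65, 45) = 5. A simultaneous solution exists iff 27 ≡ 17 (mod 5); here 27 mod 5 = 2 = 17 mod 5, so it does.
The integers ≡ 27 (mod 65) are 27, 92, 157, 222, 287, …; their remainders mod 45 are 27, 2, 22, 42, 17, so n = 287 is the first that is ≡ 17 (mod 45).
Indeed 287 ≡ 27 (mod 65) and 287 ≡ 17 (mod 45).

n = 287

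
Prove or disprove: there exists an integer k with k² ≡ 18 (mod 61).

No, no such integer exists.

61 is prime, so by Euler's criterion 18 is a square mod 61 iff 18^((61−1)/2) = 18^30 ≡ 1 (mod 61).
Repeated squaring mod 61: 18^2 = 324 ≡ 19; 18^4 ≡ 19² = 361 ≡ 56; 18^8 ≡ 56² = 3136 ≡ 25; 18^16 ≡ 25² = 625 ≡ 15.
Since 30 = 16 + 8 + 4 + 2, 18^30 ≡ 15 · 25 · 56 · 19; multiplying out mod 61: 15·25 = 375 ≡ 9, then 9·56 = 504 ≡ 16, then 16·19 = 304 ≡ 60. Thus 18^30 ≡ 60 ≡ −1 (mod 61).
The value −1 means 18 is a non-residue modulo 61, so k² ≡ 18 (mod 61) is impossible.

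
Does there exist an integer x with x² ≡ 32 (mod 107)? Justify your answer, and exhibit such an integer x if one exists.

107 is prime, so by Euler's criterion 32 is a square mod 107 iff 32^((107−1)/2) = 32^53 ≡ 1 (mod 107).
Repeated squaring mod 107: 32^2 = 1024 ≡ 61; 32^4 ≡ 61² = 3721 ≡ 83; 32^8 ≡ 83² = 6889 ≡ 41; 32^16 ≡ 41² = 1681 ≡ 76; 32^32 ≡ 76² = 5776 ≡ 105.
Since 53 = 32 + 16 + 4 + 1, 32^53 ≡ 105 · 76 · 83 · 32; multiplying out mod 107: 105·76 = 7980 ≡ 62, then 62·83 = 5146 ≡ 10, then 10·32 = 320 ≡ 106. Thus 32^53 ≡ 106 ≡ −1 (mod 107).
By Euler's criterion 32 is a quadratic non-residue mod 107: no x satisfies x² ≡ 32 (mod 107).

No such integer exists.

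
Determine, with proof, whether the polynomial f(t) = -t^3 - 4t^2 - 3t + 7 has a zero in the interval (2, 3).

f has no root in that interval.

f(2) = -23 and f(3) = -65, both negative, so a sign-change argument is unavailable; we show f keeps this sign on the whole interval.
Shift to the endpoint 2: with t = 2 + u (0 < u < 1), one computes f(2 + u) = -u^3 - 10u^2 - 31u - 23.
The nonzero coefficients here are all negative, so for u > 0 every term is negative (or zero), and the constant term -23 is strictly negative.
So f is strictly negative on (2, 3); no root exists in the interval.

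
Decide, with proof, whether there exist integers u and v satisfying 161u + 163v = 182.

u = 72, v = -70

161 and 163 are coprime, so 161u + 163v ranges over all of ℤ.
Run the Euclidean algorithm on 163 and 161: 163 = 1·161 + 2, 161 = 80·2 + 1, 2 = 2·1 + 0.
Working back up the chain: 1 = 161 − 80·2 = 161 − 80·(163 − 1·161) = −80·163 + 81·161. So 161·81 + 163·(-80) = 1.
Scaling by 182 gives the particular solution (u, v) = (14742, -14560).
The general solution is u = 14742 + 163k, v = -14560 − 161k; taking k = -90 gives the smaller pair u = 72, v = -70.
Check: 161·72 + 163·(-70) = 11592 − 11410 = 182. ✓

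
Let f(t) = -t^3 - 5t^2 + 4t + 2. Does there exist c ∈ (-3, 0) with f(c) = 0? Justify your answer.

f(-3) = -28 and f(0) = 2, which have opposite signs.
f is continuous everywhere (it is a polynomial), in particular on [-3, 0].
So by the Intermediate Value Theorem there is a c strictly between -3 and 0 with f(c) = 0.

Yes, such a c exists.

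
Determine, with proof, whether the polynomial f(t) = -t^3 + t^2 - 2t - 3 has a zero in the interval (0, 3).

Evaluate at the endpoints: f(0) = -3, f(3) = -27 — same sign (negative).
The derivative f'(t) = -3t^2 + 2t - 2 is a quadratic with discriminant 2² − 4·(-3)·(-2) = -20 < 0; it never vanishes, so it is always negative (sign of the leading coefficient).
So f is strictly decreasing; between 0 and 3 its values lie between f(0) = -3 and f(3) = -27, all negative. Therefore f has no root in (0, 3).

No such root exists.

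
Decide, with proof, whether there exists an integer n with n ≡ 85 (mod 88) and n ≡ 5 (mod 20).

Here gcd(88, 20) = 4, and both 85 and 5 leave remainder 1 mod 4, so the system is consistent.
In fact n = 85 itself already satisfies 85 mod 20 = 5.
Check: 85 mod 88 = 85, 85 mod 20 = 5. ✓

n = 85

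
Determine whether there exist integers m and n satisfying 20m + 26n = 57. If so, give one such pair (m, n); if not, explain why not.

Any value of 20m + 26n is a multiple of gcd(20, 26) = 2.
But 57 is not a multiple of 2 (it leaves remainder 1).
Therefore 20m + 26n = 57 has no solution in integers.

There are no such integers.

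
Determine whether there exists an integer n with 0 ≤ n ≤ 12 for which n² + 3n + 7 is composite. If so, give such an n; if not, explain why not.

At n = 11: 11² + 3·11 + 7 = 161 = 7·23, which is composite.

n = 11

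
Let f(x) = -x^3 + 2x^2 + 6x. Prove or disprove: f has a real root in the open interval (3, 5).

Such a root exists.

f(3) = 9 and f(5) = -45, which have opposite signs.
Since f is a polynomial it is continuous on [3, 5].
By the Intermediate Value Theorem, f takes the value 0 somewhere in the open interval.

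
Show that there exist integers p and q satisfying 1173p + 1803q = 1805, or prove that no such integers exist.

Both 1173 and 1803 are divisible by gcd(1173, 1803) = 3, hence so is any combination 1173p + 1803q.
However 1805 leaves remainder 2 on division by 3.
Therefore 1173p + 1803q = 1805 has no solution in integers.

No such integers exist.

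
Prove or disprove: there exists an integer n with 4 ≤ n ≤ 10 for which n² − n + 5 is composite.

n = 6

At n = 6: 6² − 6 + 5 = 35 = 5·7, which is composite.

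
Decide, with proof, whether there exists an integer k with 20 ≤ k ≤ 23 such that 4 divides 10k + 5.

At k = 20, 10·20 + 5 = 205 ≡ 1 (mod 4), and each step in k adds 10 ≡ 2 (mod 4), giving residues 1, 3, 1, 3 for k = 20, 21, 22, 23.
None is 0, so 4 never divides 10k + 5 on this range.

No, no such integer k in that range exists.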